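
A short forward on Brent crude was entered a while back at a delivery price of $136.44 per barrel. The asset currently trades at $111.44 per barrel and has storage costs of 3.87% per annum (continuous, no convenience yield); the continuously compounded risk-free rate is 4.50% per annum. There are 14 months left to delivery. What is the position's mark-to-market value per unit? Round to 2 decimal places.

Current fair forward for the remaining 14 months: F = S·e^((r + u)·T), (r + u) = 0.0450 + 0.0387 = 0.0837
F = 111.44 · e^(0.0837 × 14/12) = 111.44 × 1.102577 = 122.8712
Value of long forward = (F − K)·e^(−rT) = (122.8712 − 136.44) · e^(−0.0450·14/12)
= -13.5688 × 0.948854 = -12.87
Short position value = −(long value) = $12.87

$12.87 per barrel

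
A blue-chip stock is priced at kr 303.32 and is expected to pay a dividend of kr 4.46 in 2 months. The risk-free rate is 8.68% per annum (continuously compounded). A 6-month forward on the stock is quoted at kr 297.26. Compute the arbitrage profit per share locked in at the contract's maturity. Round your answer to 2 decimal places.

PV(dividends) I = 4.46·e^(−0.0868·2/12) = 4.3959
Fair forward F* = (S − I)·e^(rT) = (303.32 − 4.3959)·e^0.043400 = 298.9241 × 1.044356 = 312.1832
Market kr 297.26 < fair 312.1832: forward underpriced → reverse cash-and-carry (short the stock, invest proceeds at r, pay the dividends, go long the forward).
Profit at T = |F_mkt − F*| = |297.26 − 312.1832| = kr 14.92 per share

kr 14.92 per share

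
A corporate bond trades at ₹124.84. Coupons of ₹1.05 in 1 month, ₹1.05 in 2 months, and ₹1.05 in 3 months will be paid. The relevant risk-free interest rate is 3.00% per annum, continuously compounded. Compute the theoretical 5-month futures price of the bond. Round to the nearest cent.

₹123.24

PV(coupons) I = 1.05·e^(−0.0300·1/12) + 1.05·e^(−0.0300·2/12) + 1.05·e^(−0.0300·3/12)
I = 1.0474 + 1.0448 + 1.0422 = 3.1344
F = (S − I)·e^(rT) = (124.84 − 3.1344) · e^(0.0300·5/12)
= 121.7056 · e^0.012500 = 121.7056 × 1.012578 = ₹123.24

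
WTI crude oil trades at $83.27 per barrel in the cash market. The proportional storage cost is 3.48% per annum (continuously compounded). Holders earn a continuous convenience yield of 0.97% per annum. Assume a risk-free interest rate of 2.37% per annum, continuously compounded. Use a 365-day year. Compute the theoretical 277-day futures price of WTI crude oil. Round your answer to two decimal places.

Net carry = r + u − y = 0.0237 + 0.0348 − 0.0097 = 0.0488
F = S·e^((r+u−y)T) = 83.27 · e^(0.0488 × 277/365) = 83.27 · e^0.037035
= 83.27 × 1.037729 = $86.41 per barrel

$86.41 per barrel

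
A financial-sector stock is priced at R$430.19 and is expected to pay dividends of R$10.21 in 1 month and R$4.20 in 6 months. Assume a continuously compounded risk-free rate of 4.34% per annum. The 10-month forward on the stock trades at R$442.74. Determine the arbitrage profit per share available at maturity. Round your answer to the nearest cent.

PV(dividends) I = 10.21·e^(−0.0434·1/12) + 4.20·e^(−0.0434·6/12) = 14.2830
Fair forward F* = (S − I)·e^(rT) = (430.19 − 14.2830)·e^0.036167 = 415.9070 × 1.036829 = 431.2244
Market R$442.74 > fair 431.2244: forward overpriced → cash-and-carry (borrow at r, buy the stock and collect the dividends, short the forward).
Profit at T = |F_mkt − F*| = |442.74 − 431.2244| = R$11.52 per share

R$11.52 per share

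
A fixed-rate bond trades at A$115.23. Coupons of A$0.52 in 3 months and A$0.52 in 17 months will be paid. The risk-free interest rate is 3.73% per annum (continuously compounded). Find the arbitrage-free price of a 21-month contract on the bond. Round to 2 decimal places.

A$121.93

PV(coupons) I = 0.52·e^(−0.0373·3/12) + 0.52·e^(−0.0373·17/12)
I = 0.5152 + 0.4932 = 1.0084
F = (S − I)·e^(rT) = (115.23 − 1.0084) · e^(0.0373·21/12)
= 114.2216 · e^0.065275 = 114.2216 × 1.067453 = A$121.93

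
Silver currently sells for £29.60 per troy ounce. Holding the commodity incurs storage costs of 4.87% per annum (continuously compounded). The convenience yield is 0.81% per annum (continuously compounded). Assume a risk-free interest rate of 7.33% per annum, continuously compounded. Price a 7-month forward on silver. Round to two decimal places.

Net carry = r + u − y = 0.0733 + 0.0487 − 0.0081 = 0.1139
F = S·e^((r+u−y)T) = 29.60 · e^(0.1139 × 7/12) = 29.60 · e^0.066442
= 29.60 × 1.068699 = £31.63 per troy ounce

£31.63 per troy ounce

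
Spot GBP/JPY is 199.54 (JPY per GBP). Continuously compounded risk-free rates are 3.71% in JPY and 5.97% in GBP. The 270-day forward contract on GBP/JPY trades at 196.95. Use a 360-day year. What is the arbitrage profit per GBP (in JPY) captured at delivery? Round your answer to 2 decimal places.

Fair forward: F* = S·e^(carry·T), with carry = (r_JPY − r_GBP) = 0.0371 − 0.0597 = -0.0226
F* = 199.54 · e^(-0.0226 × 270/360) = 199.54 · e^-0.016950 = 199.54 × 0.983193 = 196.1863
Market 196.95 > fair 196.1863: forward overpriced → cash-and-carry (buy spot, short the forward).
At maturity, profit = |F_mkt − F*| = |196.95 − 196.1863| = 0.76 per GBP (in JPY)

0.76 per GBP (in JPY)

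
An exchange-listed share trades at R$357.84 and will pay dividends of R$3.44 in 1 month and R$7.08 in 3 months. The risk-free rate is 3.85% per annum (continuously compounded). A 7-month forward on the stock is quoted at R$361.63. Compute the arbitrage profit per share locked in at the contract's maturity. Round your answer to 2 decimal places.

PV(dividends) I = 3.44·e^(−0.0385·1/12) + 7.08·e^(−0.0385·3/12) = 10.4412
Fair forward F* = (S − I)·e^(rT) = (357.84 − 10.4412)·e^0.022458 = 347.3988 × 1.022712 = 355.2889
Market R$361.63 > fair 355.2889: forward overpriced → cash-and-carry (borrow at r, buy the stock and collect the dividends, short the forward).
Profit at T = |F_mkt − F*| = |361.63 − 355.2889| = R$6.34 per share

R$6.34 per share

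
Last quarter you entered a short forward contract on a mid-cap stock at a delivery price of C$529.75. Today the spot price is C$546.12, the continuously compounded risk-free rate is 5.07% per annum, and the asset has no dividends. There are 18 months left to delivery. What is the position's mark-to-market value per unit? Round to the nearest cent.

Current fair forward for the remaining 18 months: F = S·e^(r·T), r = 0.0507
F = 546.12 · e^(0.0507 × 18/12) = 546.12 × 1.079017 = 589.2728
Value of long forward = (F − K)·e^(−rT) = (589.2728 − 529.75) · e^(−0.0507·18/12)
= 59.5228 × 0.926770 = 55.16
Short position value = −(long value) = -C$55.16

-C$55.16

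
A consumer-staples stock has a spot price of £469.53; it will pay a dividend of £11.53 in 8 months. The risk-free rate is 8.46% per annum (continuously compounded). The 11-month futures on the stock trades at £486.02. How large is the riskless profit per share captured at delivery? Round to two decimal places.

£9.59 per share

PV(dividends) I = 11.53·e^(−0.0846·8/12) = 10.8977
Fair futures F* = (S − I)·e^(rT) = (469.53 − 10.8977)·e^0.077550 = 458.6323 × 1.080636 = 495.6146
Market £486.02 < fair 495.6146: forward underpriced → reverse cash-and-carry (short the stock, invest proceeds at r, pay the dividends, go long the forward).
Profit at T = |F_mkt − F*| = |486.02 − 495.6146| = £9.59 per share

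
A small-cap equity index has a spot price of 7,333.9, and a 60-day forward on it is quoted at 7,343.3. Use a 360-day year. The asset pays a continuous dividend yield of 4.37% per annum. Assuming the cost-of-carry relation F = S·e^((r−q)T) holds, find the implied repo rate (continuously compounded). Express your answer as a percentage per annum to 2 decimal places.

From F = S·e^((r−q)T): (r − q) = ln(F/S)/T
ln(7343.3/7333.9) = ln(1.001282) = 0.001281
(r − q) = 0.001281 / (60/360) = 0.007686
r = ln(F/S)/T + q = 0.007686 + 0.0437 = 0.051386
r = 5.14%

5.14%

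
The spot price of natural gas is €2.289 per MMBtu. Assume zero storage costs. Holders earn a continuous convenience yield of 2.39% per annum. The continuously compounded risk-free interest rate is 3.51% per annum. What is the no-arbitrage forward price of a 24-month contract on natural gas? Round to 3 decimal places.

€2.341 per MMBtu

Net carry = r + u − y = 0.0351 + 0.0000 − 0.0239 = 0.0112
F = S·e^((r+u−y)T) = 2.289 · e^(0.0112 × 24/12) = 2.289 · e^0.022400
= 2.289 × 1.022653 = €2.341 per MMBtu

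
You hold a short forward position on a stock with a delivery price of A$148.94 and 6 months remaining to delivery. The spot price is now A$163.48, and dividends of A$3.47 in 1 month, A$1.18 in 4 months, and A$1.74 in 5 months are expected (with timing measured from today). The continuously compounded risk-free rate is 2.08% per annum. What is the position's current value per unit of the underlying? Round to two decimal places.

-A$9.72

PV(remaining dividends) I = 3.47·e^(−0.0208·1/12) + 1.18·e^(−0.0208·4/12) + 1.74·e^(−0.0208·5/12) = 6.3608
Current forward F = (S − I)·e^(rT) = (163.48 − 6.3608)·e^(0.0208·6/12) = 157.1192 × 1.010454 = 158.7617
Value (long) = (F − K)·e^(−rT) = (158.7617 − 148.94) × 0.989654 = 9.7201
Short position value = −(long value) = -A$9.72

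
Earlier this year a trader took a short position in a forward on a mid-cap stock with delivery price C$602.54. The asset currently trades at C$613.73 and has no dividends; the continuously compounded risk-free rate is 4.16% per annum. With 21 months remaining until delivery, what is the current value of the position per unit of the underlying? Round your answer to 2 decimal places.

Current fair forward for the remaining 21 months: F = S·e^(r·T), r = 0.0416
F = 613.73 · e^(0.0416 × 21/12) = 613.73 × 1.075515 = 660.0758
Value of long forward = (F − K)·e^(−rT) = (660.0758 − 602.54) · e^(−0.0416·21/12)
= 57.5358 × 0.929787 = 53.50
Short position value = −(long value) = -C$53.50

-C$53.50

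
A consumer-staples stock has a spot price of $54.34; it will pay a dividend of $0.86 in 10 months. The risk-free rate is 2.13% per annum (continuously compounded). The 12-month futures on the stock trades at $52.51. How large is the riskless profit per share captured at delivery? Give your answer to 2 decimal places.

$2.14 per share

PV(dividends) I = 0.86·e^(−0.0213·10/12) = 0.8449
Fair futures F* = (S − I)·e^(rT) = (54.34 − 0.8449)·e^0.021300 = 53.4951 × 1.021528 = 54.6467
Market $52.51 < fair 54.6467: forward underpriced → reverse cash-and-carry (short the stock, invest proceeds at r, pay the dividends, go long the forward).
Profit at T = |F_mkt − F*| = |52.51 − 54.6467| = $2.14 per share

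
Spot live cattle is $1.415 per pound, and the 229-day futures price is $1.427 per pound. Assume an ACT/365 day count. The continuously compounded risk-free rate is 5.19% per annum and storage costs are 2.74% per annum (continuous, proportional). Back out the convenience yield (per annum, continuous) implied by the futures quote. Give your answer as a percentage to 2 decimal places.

6.58%

F = S·e^((r+u−y)T) ⇒ (r+u−y) = ln(F/S)/T
ln(1.427/1.415) = 0.008445; /T ⇒ 0.013460
y = r + u − ln(F/S)/T = 0.0519 + 0.0274 − 0.013460 = 0.065840
y = 6.58%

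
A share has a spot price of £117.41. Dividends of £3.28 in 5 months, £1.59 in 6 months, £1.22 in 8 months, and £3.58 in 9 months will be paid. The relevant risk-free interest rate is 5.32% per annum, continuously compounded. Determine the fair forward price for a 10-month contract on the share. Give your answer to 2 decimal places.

PV(dividends) I = 3.28·e^(−0.0532·5/12) + 1.59·e^(−0.0532·6/12) + 1.22·e^(−0.0532·8/12) + 3.58·e^(−0.0532·9/12)
I = 3.2081 + 1.5483 + 1.1775 + 3.4400 = 9.3739
F = (S − I)·e^(rT) = (117.41 − 9.3739) · e^(0.0532·10/12)
= 108.0361 · e^0.044333 = 108.0361 × 1.045330 = £112.93

£112.93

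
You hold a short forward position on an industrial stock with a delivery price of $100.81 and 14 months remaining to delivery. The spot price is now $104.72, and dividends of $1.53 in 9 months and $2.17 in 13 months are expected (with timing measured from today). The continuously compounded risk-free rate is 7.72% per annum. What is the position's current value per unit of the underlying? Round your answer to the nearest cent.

PV(remaining dividends) I = 1.53·e^(−0.0772·9/12) + 2.17·e^(−0.0772·13/12) = 3.4398
Current forward F = (S − I)·e^(rT) = (104.72 − 3.4398)·e^(0.0772·14/12) = 101.2802 × 1.094247 = 110.8256
Value (long) = (F − K)·e^(−rT) = (110.8256 − 100.81) × 0.913870 = 9.1530
Short position value = −(long value) = -$9.15

-$9.15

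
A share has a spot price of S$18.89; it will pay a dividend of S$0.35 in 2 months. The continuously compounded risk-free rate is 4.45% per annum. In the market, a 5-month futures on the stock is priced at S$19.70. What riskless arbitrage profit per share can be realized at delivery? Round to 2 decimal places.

S$0.81 per share

PV(dividends) I = 0.35·e^(−0.0445·2/12) = 0.3474
Fair futures F* = (S − I)·e^(rT) = (18.89 − 0.3474)·e^0.018542 = 18.5426 × 1.018715 = 18.8896
Market S$19.70 > fair 18.8896: forward overpriced → cash-and-carry (borrow at r, buy the stock and collect the dividends, short the forward).
Profit at T = |F_mkt − F*| = |19.70 − 18.8896| = S$0.81 per share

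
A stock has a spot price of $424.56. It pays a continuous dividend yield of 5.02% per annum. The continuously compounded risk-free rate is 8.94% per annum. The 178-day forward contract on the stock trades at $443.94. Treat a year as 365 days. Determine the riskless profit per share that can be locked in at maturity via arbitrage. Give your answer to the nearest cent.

$11.19 per share

Fair forward: F* = S·e^(carry·T), with carry = (r − q) = 0.0894 − 0.0502 = 0.0392
F* = 424.56 · e^(0.0392 × 178/365) = 424.56 · e^0.019117 = 424.56 × 1.019301 = $432.7544
Market $443.94 > fair $432.7544: forward overpriced → cash-and-carry (buy spot, short the forward).
At maturity, profit = |F_mkt − F*| = |443.94 − 432.7544| = $11.19 per share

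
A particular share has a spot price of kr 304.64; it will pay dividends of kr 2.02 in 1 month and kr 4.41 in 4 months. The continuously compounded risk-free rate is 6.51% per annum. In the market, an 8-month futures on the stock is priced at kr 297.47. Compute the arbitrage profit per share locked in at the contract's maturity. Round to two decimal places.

kr 14.08 per share

PV(dividends) I = 2.02·e^(−0.0651·1/12) + 4.41·e^(−0.0651·4/12) = 6.3244
Fair futures F* = (S − I)·e^(rT) = (304.64 − 6.3244)·e^0.043400 = 298.3156 × 1.044356 = 311.5477
Market kr 297.47 < fair 311.5477: forward underpriced → reverse cash-and-carry (short the stock, invest proceeds at r, pay the dividends, go long the forward).
Profit at T = |F_mkt − F*| = |297.47 − 311.5477| = kr 14.08 per share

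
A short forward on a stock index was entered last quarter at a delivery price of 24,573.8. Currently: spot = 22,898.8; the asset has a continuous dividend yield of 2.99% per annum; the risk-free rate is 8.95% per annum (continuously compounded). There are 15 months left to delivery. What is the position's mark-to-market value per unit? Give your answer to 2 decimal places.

-85.94

Current fair forward for the remaining 15 months: F = S·e^((r − q)·T), (r − q) = 0.0895 − 0.0299 = 0.0596
F = 22898.8 · e^(0.0596 × 15/12) = 22898.8 × 1.07734534 = 24669.9155
Value of long forward = (F − K)·e^(−rT) = (24669.9155 − 24573.8) · e^(−0.0895·15/12)
= 96.1155 × 0.89415602 = 85.94
Short position value = −(long value) = -85.94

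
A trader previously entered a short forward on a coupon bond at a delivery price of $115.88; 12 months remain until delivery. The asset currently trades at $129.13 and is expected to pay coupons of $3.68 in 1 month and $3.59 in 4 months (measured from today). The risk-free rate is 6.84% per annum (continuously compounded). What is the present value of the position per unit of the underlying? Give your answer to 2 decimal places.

-$13.74

PV(remaining coupons) I = 3.68·e^(−0.0684·1/12) + 3.59·e^(−0.0684·4/12) = 7.1682
Current forward F = (S − I)·e^(rT) = (129.13 − 7.1682)·e^(0.0684·12/12) = 121.9618 × 1.070794 = 130.5960
Value (long) = (F − K)·e^(−rT) = (130.5960 − 115.88) × 0.933887 = 13.7431
Short position value = −(long value) = -$13.74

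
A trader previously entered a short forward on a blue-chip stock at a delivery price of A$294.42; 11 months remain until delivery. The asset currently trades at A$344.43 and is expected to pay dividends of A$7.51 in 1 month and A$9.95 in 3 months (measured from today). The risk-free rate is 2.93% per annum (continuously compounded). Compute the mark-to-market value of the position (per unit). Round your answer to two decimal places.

-A$40.44

PV(remaining dividends) I = 7.51·e^(−0.0293·1/12) + 9.95·e^(−0.0293·3/12) = 17.3691
Current forward F = (S − I)·e^(rT) = (344.43 − 17.3691)·e^(0.0293·11/12) = 327.0609 × 1.027222 = 335.9642
Value (long) = (F − K)·e^(−rT) = (335.9642 − 294.42) × 0.973499 = 40.4432
Short position value = −(long value) = -A$40.44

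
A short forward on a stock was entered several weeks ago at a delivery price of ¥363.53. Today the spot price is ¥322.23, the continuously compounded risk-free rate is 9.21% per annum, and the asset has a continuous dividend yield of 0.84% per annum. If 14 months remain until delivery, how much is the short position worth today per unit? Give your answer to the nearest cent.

¥7.41

Current fair forward for the remaining 14 months: F = S·e^((r − q)·T), (r − q) = 0.0921 − 0.0084 = 0.0837
F = 322.23 · e^(0.0837 × 14/12) = 322.23 × 1.102577 = 355.2834
Value of long forward = (F − K)·e^(−rT) = (355.2834 − 363.53) · e^(−0.0921·14/12)
= -8.2466 × 0.898121 = -7.41
Short position value = −(long value) = ¥7.41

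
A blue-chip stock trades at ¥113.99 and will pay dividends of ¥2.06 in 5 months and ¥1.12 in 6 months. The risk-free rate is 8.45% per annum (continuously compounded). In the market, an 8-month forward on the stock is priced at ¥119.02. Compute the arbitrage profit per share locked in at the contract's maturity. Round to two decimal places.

PV(dividends) I = 2.06·e^(−0.0845·5/12) + 1.12·e^(−0.0845·6/12) = 3.0624
Fair forward F* = (S − I)·e^(rT) = (113.99 − 3.0624)·e^0.056333 = 110.9276 × 1.057950 = 117.3559
Market ¥119.02 > fair 117.3559: forward overpriced → cash-and-carry (borrow at r, buy the stock and collect the dividends, short the forward).
Profit at T = |F_mkt − F*| = |119.02 − 117.3559| = ¥1.66 per share

¥1.66 per share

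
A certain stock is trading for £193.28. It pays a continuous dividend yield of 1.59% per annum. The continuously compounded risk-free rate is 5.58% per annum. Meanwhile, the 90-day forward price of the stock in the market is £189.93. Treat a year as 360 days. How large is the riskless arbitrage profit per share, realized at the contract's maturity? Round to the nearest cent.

£5.29 per share

Fair forward: F* = S·e^(carry·T), with carry = (r − q) = 0.0558 − 0.0159 = 0.0399
F* = 193.28 · e^(0.0399 × 90/360) = 193.28 · e^0.009975 = 193.28 × 1.010025 = £195.2176
Market £189.93 < fair £195.2176: forward underpriced → reverse cash-and-carry (short spot, go long the forward).
At maturity, profit = |F_mkt − F*| = |189.93 − 195.2176| = £5.29 per share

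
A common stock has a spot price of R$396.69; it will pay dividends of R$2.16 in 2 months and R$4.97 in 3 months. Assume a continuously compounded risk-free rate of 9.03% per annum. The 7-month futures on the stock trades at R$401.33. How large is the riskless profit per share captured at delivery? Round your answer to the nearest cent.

PV(dividends) I = 2.16·e^(−0.0903·2/12) + 4.97·e^(−0.0903·3/12) = 6.9868
Fair futures F* = (S − I)·e^(rT) = (396.69 − 6.9868)·e^0.052675 = 389.7032 × 1.054087 = 410.7811
Market R$401.33 < fair 410.7811: forward underpriced → reverse cash-and-carry (short the stock, invest proceeds at r, pay the dividends, go long the forward).
Profit at T = |F_mkt − F*| = |401.33 − 410.7811| = R$9.45 per share

R$9.45 per share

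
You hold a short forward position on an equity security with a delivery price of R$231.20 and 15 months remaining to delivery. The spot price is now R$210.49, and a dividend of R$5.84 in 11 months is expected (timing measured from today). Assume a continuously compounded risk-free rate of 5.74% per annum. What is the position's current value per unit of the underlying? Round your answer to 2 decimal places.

R$10.24

PV(remaining dividends) I = 5.84·e^(−0.0574·11/12) = 5.5407
Current forward F = (S − I)·e^(rT) = (210.49 − 5.5407)·e^(0.0574·15/12) = 204.9493 × 1.074387 = 220.1949
Value (long) = (F − K)·e^(−rT) = (220.1949 − 231.20) × 0.930764 = -10.2432
Short position value = −(long value) = R$10.24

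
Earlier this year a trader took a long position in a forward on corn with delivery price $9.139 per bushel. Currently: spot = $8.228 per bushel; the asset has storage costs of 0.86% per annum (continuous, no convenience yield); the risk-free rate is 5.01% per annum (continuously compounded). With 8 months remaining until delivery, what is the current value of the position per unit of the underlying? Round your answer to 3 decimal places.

Current fair forward for the remaining 8 months: F = S·e^((r + u)·T), (r + u) = 0.0501 + 0.0086 = 0.0587
F = 8.228 · e^(0.0587 × 8/12) = 8.228 × 1.039909 = 8.5564
Value of long forward = (F − K)·e^(−rT) = (8.5564 − 9.139) · e^(−0.0501·8/12)
= -0.5826 × 0.967152 = -0.563

-$0.563 per bushel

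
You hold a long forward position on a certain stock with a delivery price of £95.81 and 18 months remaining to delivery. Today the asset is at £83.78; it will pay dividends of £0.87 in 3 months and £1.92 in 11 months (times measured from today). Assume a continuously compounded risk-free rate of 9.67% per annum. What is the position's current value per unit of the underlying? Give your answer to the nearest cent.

PV(remaining dividends) I = 0.87·e^(−0.0967·3/12) + 1.92·e^(−0.0967·11/12) = 2.6064
Current forward F = (S − I)·e^(rT) = (83.78 − 2.6064)·e^(0.0967·18/12) = 81.1736 × 1.156097 = 93.8446
Value (long) = (F − K)·e^(−rT) = (93.8446 − 95.81) × 0.864979 = -1.7000
Value = -£1.70

-£1.70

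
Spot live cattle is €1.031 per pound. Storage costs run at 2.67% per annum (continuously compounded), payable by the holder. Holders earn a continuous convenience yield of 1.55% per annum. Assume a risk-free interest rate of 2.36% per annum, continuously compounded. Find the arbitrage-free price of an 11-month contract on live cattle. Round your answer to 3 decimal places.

Net carry = r + u − y = 0.0236 + 0.0267 − 0.0155 = 0.0348
F = S·e^((r+u−y)T) = 1.031 · e^(0.0348 × 11/12) = 1.031 · e^0.031900
= 1.031 × 1.032414 = €1.064 per pound

€1.064 per pound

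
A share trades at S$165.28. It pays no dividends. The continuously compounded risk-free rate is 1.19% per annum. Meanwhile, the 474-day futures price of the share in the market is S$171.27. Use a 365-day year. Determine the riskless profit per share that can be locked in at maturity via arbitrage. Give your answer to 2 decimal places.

S$3.42 per share

Fair futures: F* = S·e^(carry·T), with carry = r = 0.0119
F* = 165.28 · e^(0.0119 × 474/365) = 165.28 · e^0.015454 = 165.28 × 1.015574 = S$167.8541
Market S$171.27 > fair S$167.8541: forward overpriced → cash-and-carry (buy spot, short the forward).
At maturity, profit = |F_mkt − F*| = |171.27 − 167.8541| = S$3.42 per share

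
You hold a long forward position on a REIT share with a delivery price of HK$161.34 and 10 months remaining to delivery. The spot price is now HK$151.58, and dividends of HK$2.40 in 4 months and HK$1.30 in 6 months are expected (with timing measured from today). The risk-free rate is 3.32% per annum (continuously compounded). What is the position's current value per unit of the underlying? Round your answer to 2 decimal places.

-HK$9.01

PV(remaining dividends) I = 2.40·e^(−0.0332·4/12) + 1.30·e^(−0.0332·6/12) = 3.6522
Current forward F = (S − I)·e^(rT) = (151.58 − 3.6522)·e^(0.0332·10/12) = 147.9278 × 1.028053 = 152.0776
Value (long) = (F − K)·e^(−rT) = (152.0776 − 161.34) × 0.972713 = -9.0097
Value = -HK$9.01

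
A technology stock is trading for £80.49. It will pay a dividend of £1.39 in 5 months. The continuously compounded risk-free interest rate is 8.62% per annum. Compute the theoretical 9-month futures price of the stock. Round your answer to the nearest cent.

PV(dividends) I = 1.39·e^(−0.0862·5/12)
I = 1.3410
F = (S − I)·e^(rT) = (80.49 − 1.3410) · e^(0.0862·9/12)
= 79.1490 · e^0.064650 = 79.1490 × 1.066786 = £84.44

£84.44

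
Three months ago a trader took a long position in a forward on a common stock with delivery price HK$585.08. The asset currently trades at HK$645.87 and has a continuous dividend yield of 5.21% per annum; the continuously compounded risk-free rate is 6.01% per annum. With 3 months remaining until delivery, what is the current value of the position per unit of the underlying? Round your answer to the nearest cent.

HK$61.16

Current fair forward for the remaining 3 months: F = S·e^((r − q)·T), (r − q) = 0.0601 − 0.0521 = 0.0080
F = 645.87 · e^(0.0080 × 3/12) = 645.87 × 1.002002 = 647.1630
Value of long forward = (F − K)·e^(−rT) = (647.1630 − 585.08) · e^(−0.0601·3/12)
= 62.0830 × 0.985087 = 61.16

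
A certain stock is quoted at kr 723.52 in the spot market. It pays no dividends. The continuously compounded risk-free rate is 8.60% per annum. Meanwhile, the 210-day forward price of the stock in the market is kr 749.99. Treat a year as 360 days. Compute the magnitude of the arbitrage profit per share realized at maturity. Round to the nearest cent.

kr 10.75 per share

Fair forward: F* = S·e^(carry·T), with carry = r = 0.0860
F* = 723.52 · e^(0.0860 × 210/360) = 723.52 · e^0.050167 = 723.52 × 1.051447 = kr 760.7429
Market kr 749.99 < fair kr 760.7429: forward underpriced → reverse cash-and-carry (short spot, go long the forward).
At maturity, profit = |F_mkt − F*| = |749.99 − 760.7429| = kr 10.75 per share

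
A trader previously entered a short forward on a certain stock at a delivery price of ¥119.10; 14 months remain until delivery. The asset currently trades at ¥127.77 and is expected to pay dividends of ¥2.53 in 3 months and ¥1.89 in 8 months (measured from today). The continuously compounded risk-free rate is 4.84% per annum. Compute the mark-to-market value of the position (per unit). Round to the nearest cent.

PV(remaining dividends) I = 2.53·e^(−0.0484·3/12) + 1.89·e^(−0.0484·8/12) = 4.3296
Current forward F = (S − I)·e^(rT) = (127.77 − 4.3296)·e^(0.0484·14/12) = 123.4404 × 1.058091 = 130.6112
Value (long) = (F − K)·e^(−rT) = (130.6112 − 119.10) × 0.945098 = 10.8792
Short position value = −(long value) = -¥10.88

-¥10.88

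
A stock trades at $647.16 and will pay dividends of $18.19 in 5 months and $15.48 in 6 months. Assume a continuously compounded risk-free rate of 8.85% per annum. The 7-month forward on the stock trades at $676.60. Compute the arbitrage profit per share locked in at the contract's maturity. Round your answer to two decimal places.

PV(dividends) I = 18.19·e^(−0.0885·5/12) + 15.48·e^(−0.0885·6/12) = 32.3414
Fair forward F* = (S − I)·e^(rT) = (647.16 − 32.3414)·e^0.051625 = 614.8186 × 1.052981 = 647.3923
Market $676.60 > fair 647.3923: forward overpriced → cash-and-carry (borrow at r, buy the stock and collect the dividends, short the forward).
Profit at T = |F_mkt − F*| = |676.60 − 647.3923| = $29.21 per share

$29.21 per share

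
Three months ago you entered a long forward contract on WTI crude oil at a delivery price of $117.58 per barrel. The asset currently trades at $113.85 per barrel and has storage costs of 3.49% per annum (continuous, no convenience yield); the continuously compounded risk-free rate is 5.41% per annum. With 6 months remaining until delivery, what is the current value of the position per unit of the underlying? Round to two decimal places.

$1.41 per barrel

Current fair forward for the remaining 6 months: F = S·e^((r + u)·T), (r + u) = 0.0541 + 0.0349 = 0.0890
F = 113.85 · e^(0.0890 × 6/12) = 113.85 × 1.045505 = 119.0307
Value of long forward = (F − K)·e^(−rT) = (119.0307 − 117.58) · e^(−0.0541·6/12)
= 1.4507 × 0.973313 = 1.41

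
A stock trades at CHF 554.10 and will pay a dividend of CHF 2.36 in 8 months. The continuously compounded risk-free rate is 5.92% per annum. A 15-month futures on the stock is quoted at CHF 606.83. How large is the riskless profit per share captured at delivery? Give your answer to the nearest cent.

CHF 12.61 per share

PV(dividends) I = 2.36·e^(−0.0592·8/12) = 2.2687
Fair futures F* = (S − I)·e^(rT) = (554.10 − 2.2687)·e^0.074000 = 551.8313 × 1.076807 = 594.2158
Market CHF 606.83 > fair 594.2158: forward overpriced → cash-and-carry (borrow at r, buy the stock and collect the dividends, short the forward).
Profit at T = |F_mkt − F*| = |606.83 − 594.2158| = CHF 12.61 per share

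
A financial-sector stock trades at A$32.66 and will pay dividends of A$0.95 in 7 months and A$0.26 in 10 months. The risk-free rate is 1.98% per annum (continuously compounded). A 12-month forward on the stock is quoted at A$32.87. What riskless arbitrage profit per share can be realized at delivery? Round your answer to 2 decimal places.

PV(dividends) I = 0.95·e^(−0.0198·7/12) + 0.26·e^(−0.0198·10/12) = 1.1948
Fair forward F* = (S − I)·e^(rT) = (32.66 − 1.1948)·e^0.019800 = 31.4652 × 1.019997 = 32.0944
Market A$32.87 > fair 32.0944: forward overpriced → cash-and-carry (borrow at r, buy the stock and collect the dividends, short the forward).
Profit at T = |F_mkt − F*| = |32.87 − 32.0944| = A$0.78 per share

A$0.78 per share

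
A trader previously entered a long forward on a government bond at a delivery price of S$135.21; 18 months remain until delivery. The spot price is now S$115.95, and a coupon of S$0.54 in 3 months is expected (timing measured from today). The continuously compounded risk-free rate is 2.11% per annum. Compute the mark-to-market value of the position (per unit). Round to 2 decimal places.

-S$15.58

PV(remaining coupons) I = 0.54·e^(−0.0211·3/12) = 0.5372
Current forward F = (S − I)·e^(rT) = (115.95 − 0.5372)·e^(0.0211·18/12) = 115.4128 × 1.032156 = 119.1240
Value (long) = (F − K)·e^(−rT) = (119.1240 − 135.21) × 0.968846 = -15.5849
Value = -S$15.58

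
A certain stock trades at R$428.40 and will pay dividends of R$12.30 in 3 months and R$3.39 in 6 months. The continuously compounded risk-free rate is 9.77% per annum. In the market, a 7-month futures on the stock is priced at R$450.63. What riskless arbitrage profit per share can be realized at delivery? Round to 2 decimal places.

PV(dividends) I = 12.30·e^(−0.0977·3/12) + 3.39·e^(−0.0977·6/12) = 15.2316
Fair futures F* = (S − I)·e^(rT) = (428.40 − 15.2316)·e^0.056992 = 413.1684 × 1.058647 = 437.3995
Market R$450.63 > fair 437.3995: forward overpriced → cash-and-carry (borrow at r, buy the stock and collect the dividends, short the forward).
Profit at T = |F_mkt − F*| = |450.63 − 437.3995| = R$13.23 per share

R$13.23 per share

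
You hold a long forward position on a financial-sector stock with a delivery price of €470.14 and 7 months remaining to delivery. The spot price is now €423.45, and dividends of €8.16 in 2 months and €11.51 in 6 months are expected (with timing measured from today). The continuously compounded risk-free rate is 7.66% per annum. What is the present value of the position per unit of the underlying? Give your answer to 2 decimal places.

-€45.28

PV(remaining dividends) I = 8.16·e^(−0.0766·2/12) + 11.51·e^(−0.0766·6/12) = 19.1340
Current forward F = (S − I)·e^(rT) = (423.45 − 19.1340)·e^(0.0766·7/12) = 404.3160 × 1.045697 = 422.7920
Value (long) = (F − K)·e^(−rT) = (422.7920 − 470.14) × 0.956300 = -45.2789
Value = -€45.28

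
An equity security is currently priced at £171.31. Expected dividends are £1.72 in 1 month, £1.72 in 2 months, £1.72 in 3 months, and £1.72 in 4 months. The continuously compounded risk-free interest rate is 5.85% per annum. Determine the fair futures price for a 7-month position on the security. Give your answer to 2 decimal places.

PV(dividends) I = 1.72·e^(−0.0585·1/12) + 1.72·e^(−0.0585·2/12) + 1.72·e^(−0.0585·3/12) + 1.72·e^(−0.0585·4/12)
I = 1.7116 + 1.7033 + 1.6950 + 1.6868 = 6.7967
F = (S − I)·e^(rT) = (171.31 − 6.7967) · e^(0.0585·7/12)
= 164.5133 · e^0.034125 = 164.5133 × 1.034714 = £170.22

£170.22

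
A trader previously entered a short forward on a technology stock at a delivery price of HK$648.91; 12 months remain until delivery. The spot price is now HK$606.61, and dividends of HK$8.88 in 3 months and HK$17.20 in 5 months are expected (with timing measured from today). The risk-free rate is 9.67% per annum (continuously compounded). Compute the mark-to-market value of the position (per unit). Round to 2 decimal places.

HK$7.68

PV(remaining dividends) I = 8.88·e^(−0.0967·3/12) + 17.20·e^(−0.0967·5/12) = 25.1887
Current forward F = (S − I)·e^(rT) = (606.61 − 25.1887)·e^(0.0967·12/12) = 581.4213 × 1.101530 = 640.4530
Value (long) = (F − K)·e^(−rT) = (640.4530 − 648.91) × 0.907828 = -7.6775
Short position value = −(long value) = HK$7.68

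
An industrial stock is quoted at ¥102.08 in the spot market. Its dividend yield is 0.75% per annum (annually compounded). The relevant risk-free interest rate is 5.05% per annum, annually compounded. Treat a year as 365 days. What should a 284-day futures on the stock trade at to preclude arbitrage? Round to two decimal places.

F = S · (1+r)^T / (1+q)^T
= 102.08 × 1.039077 / 1.005831 = 102.08 × 1.033053
F = ¥105.45

¥105.45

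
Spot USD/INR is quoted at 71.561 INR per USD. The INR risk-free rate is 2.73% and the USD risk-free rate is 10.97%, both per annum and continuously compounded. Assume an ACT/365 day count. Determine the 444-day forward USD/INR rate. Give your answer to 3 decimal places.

64.736

F = S·e^((r_INR − r_USD)T) = 71.561 · e^((0.0273 − 0.1097) × 444/365)
= 71.561 · e^-0.100235 = 71.561 × 0.904625
F = 64.736 INR per USD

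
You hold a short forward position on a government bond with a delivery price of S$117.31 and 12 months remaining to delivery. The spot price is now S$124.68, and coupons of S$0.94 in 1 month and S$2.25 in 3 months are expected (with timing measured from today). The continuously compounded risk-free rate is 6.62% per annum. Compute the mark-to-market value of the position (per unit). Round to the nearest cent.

-S$11.74

PV(remaining coupons) I = 0.94·e^(−0.0662·1/12) + 2.25·e^(−0.0662·3/12) = 3.1479
Current forward F = (S − I)·e^(rT) = (124.68 − 3.1479)·e^(0.0662·12/12) = 121.5321 × 1.068440 = 129.8498
Value (long) = (F − K)·e^(−rT) = (129.8498 − 117.31) × 0.935944 = 11.7366
Short position value = −(long value) = -S$11.74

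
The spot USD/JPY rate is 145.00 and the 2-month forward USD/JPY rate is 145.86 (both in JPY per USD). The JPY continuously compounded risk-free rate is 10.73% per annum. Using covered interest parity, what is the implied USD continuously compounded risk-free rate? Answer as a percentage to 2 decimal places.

F = S·e^((r_JPY − r_USD)T) ⇒ r_USD = r_JPY − ln(F/S)/T
ln(145.86/145.00) = 0.005914; /(2/12) = 0.035484
r_USD = 0.1073 − 0.035484 = 0.071816
r_USD = 7.18%

7.18%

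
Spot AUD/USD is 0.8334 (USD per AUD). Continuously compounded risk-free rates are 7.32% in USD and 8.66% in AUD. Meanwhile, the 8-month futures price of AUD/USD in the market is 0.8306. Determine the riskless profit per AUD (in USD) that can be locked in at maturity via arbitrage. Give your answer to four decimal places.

Fair futures: F* = S·e^(carry·T), with carry = (r_USD − r_AUD) = 0.0732 − 0.0866 = -0.0134
F* = 0.8334 · e^(-0.0134 × 8/12) = 0.8334 · e^-0.008933 = 0.8334 × 0.991107 = 0.8260
Market 0.8306 > fair 0.8260: forward overpriced → cash-and-carry (buy spot, short the forward).
At maturity, profit = |F_mkt − F*| = |0.8306 − 0.8260| = 0.0046 per AUD (in USD)

0.0046 per AUD (in USD)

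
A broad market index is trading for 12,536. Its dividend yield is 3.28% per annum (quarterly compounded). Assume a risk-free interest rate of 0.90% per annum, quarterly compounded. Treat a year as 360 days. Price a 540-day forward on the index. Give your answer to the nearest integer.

12,099

F = S · (1+r/4)^(4T) / (1+q/4)^(4T)
= 12536 × 1.013576 / 1.050220 = 12536 × 0.965108
F = 12,099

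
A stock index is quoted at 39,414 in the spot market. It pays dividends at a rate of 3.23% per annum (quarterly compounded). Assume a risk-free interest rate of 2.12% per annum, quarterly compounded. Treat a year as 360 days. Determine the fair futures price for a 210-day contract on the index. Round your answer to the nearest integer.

F = S · (1+r/4)^(4T) / (1+q/4)^(4T)
= 39414 × 1.012410 / 1.018943 = 39414 × 0.993588
F = 39,161

39,161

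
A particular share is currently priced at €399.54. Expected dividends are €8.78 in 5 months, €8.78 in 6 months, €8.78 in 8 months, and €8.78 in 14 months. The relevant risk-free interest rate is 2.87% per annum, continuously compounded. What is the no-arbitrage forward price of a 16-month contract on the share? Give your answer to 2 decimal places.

€379.35

PV(dividends) I = 8.78·e^(−0.0287·5/12) + 8.78·e^(−0.0287·6/12) + 8.78·e^(−0.0287·8/12) + 8.78·e^(−0.0287·14/12)
I = 8.6756 + 8.6549 + 8.6136 + 8.4909 = 34.4350
F = (S − I)·e^(rT) = (399.54 − 34.4350) · e^(0.0287·16/12)
= 365.1050 · e^0.038267 = 365.1050 × 1.039009 = €379.35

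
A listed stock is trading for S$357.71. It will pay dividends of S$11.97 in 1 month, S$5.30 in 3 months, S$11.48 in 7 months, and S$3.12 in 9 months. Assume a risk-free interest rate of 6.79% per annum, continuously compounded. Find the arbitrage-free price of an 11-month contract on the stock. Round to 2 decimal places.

S$347.57

PV(dividends) I = 11.97·e^(−0.0679·1/12) + 5.30·e^(−0.0679·3/12) + 11.48·e^(−0.0679·7/12) + 3.12·e^(−0.0679·9/12)
I = 11.9025 + 5.2108 + 11.0342 + 2.9651 = 31.1126
F = (S − I)·e^(rT) = (357.71 − 31.1126) · e^(0.0679·11/12)
= 326.5974 · e^0.062242 = 326.5974 × 1.064220 = S$347.57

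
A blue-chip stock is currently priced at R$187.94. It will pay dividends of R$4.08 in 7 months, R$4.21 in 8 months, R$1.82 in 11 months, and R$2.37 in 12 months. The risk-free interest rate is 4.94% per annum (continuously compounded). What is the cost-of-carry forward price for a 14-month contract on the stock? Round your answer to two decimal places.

R$186.34

PV(dividends) I = 4.08·e^(−0.0494·7/12) + 4.21·e^(−0.0494·8/12) + 1.82·e^(−0.0494·11/12) + 2.37·e^(−0.0494·12/12)
I = 3.9641 + 4.0736 + 1.7394 + 2.2558 = 12.0329
F = (S − I)·e^(rT) = (187.94 − 12.0329) · e^(0.0494·14/12)
= 175.9071 · e^0.057633 = 175.9071 × 1.059326 = R$186.34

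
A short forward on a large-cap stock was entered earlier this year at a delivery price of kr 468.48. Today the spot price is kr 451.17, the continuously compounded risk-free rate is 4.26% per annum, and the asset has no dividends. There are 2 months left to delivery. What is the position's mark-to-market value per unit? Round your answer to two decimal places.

Current fair forward for the remaining 2 months: F = S·e^(r·T), r = 0.0426
F = 451.17 · e^(0.0426 × 2/12) = 451.17 × 1.007125 = 454.3846
Value of long forward = (F − K)·e^(−rT) = (454.3846 − 468.48) · e^(−0.0426·2/12)
= -14.0954 × 0.992925 = -14.00
Short position value = −(long value) = kr 14.00

kr 14.00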